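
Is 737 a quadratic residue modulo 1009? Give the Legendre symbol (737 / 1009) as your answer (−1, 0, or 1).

Euler's criterion: (737/1009) ≡ 737^504 (mod 1009).
737^2 ≡ 327 (mod 1009)
737^4 ≡ 984 (mod 1009)
737^8 ≡ 625 (mod 1009)
737^16 ≡ 142 (mod 1009)
737^32 ≡ 993 (mod 1009)
737^64 ≡ 256 (mod 1009)
737^128 ≡ 960 (mod 1009)
737^256 ≡ 383 (mod 1009)
737^504 = 737^(256+128+64+32+16+8) ≡ 1008 (mod 1009).
Result is 1008 ≡ −1, so (737/1009) = −1.

-1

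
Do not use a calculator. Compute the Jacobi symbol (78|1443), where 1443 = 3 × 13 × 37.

0

Pull out 2: since 1443 ≡ 3 (mod 8), (2/1443) = -1.
Reciprocity: 39 ≡ 3 and 1443 ≡ 3 (mod 4), so (39/1443) = −(1443/39).
Reduce top mod 39: now compute (0/39).
Top reduces to 0: gcd > 1, so the symbol is 0.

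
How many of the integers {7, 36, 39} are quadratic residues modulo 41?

2

(7/41) = -1 → non-residue.
(36/41) = +1 → QR.
(39/41) = +1 → QR.
Total quadratic residues among the 3: 2.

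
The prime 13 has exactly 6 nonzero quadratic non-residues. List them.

Square k = 1,…,6 (k and 13−k give the same square):
1²=1, 2²=4, 3²=9, 4²≡3, 5²≡12, 6²≡10 (mod 13).
The residues are {1, 3, 4, 9, 10, 12}; the non-residues are the remaining 6 nonzero classes.

2, 5, 6, 7, 8, 11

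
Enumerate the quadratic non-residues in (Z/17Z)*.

3,5,6,7,10,11,12,14

Square k = 1,…,8 (k and 17−k give the same square):
1²=1, 2²=4, 3²=9, 4²=16, 5²≡8, 6²≡2, 7²≡15, 8²≡13 (mod 17).
The residues are {1, 2, 4, 8, 9, 13, 15, 16}; the non-residues are the remaining 8 nonzero classes.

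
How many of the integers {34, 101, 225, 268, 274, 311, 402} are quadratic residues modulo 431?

(34/431) = -1 → non-residue.
(101/431) = -1 → non-residue.
(225/431) = +1 → QR.
(268/431) = -1 → non-residue.
(274/431) = -1 → non-residue.
(311/431) = -1 → non-residue.
(402/431) = -1 → non-residue.
Total quadratic residues among the 7: 1.

1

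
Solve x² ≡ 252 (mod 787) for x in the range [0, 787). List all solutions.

157, 630

Since 787 ≡ 3 (mod 4), a square root of 252 is 252^((787+1)/4) = 252^197 mod 787.
Repeated squaring: 252^2≡544, 252^4≡24, 252^8≡576, 252^16≡449, 252^32≡129, 252^64≡114, 252^128≡404 (mod 787).
252^197 = 252^(128+64+4+1) ≡ 630 (mod 787).
Check: 630² = 396900 ≡ 252 (mod 787). The two roots are 157 and 630.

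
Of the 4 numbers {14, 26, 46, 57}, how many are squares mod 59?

3

(14/59) = -1 → non-residue.
(26/59) = +1 → QR.
(46/59) = +1 → QR.
(57/59) = +1 → QR.
Total quadratic residues among the 4: 3.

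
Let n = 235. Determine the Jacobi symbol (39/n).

Reciprocity: 39 ≡ 3 and 235 ≡ 3 (mod 4), so (39/235) = −(235/39).
Reduce top mod 39: now compute (1/39).
Reached (1/39) = 1. Collecting the sign flips along the way, the symbol is -1.

-1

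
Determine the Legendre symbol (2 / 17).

Pull out 2: since 17 ≡ 1 (mod 8), (2/17) = +1.
Reached (1/17) = 1. Collecting the sign flips along the way, the symbol is +1.

1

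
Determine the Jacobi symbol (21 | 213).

0

Reciprocity: 21 ≡ 1 and 213 ≡ 1 (mod 4), so (21/213) = +(213/21).
Reduce top mod 21: now compute (3/21).
Reciprocity: 3 ≡ 3 and 21 ≡ 1 (mod 4), so (3/21) = +(21/3).
Reduce top mod 3: now compute (0/3).
Top reduces to 0: gcd > 1, so the symbol is 0.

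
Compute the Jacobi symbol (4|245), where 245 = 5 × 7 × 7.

1

Pull out 2^2: since 245 ≡ 5 (mod 8), (2/245) = -1, so (2/245)^2 = +1.
Reached (1/245) = 1. Collecting the sign flips along the way, the symbol is +1.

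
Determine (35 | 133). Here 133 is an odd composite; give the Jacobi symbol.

Reciprocity: 35 ≡ 3 and 133 ≡ 1 (mod 4), so (35/133) = +(133/35).
Reduce top mod 35: now compute (28/35).
Pull out 2^2: since 35 ≡ 3 (mod 8), (2/35) = -1, so (2/35)^2 = +1.
Reciprocity: 7 ≡ 3 and 35 ≡ 3 (mod 4), so (7/35) = −(35/7).
Reduce top mod 7: now compute (0/7).
Top reduces to 0: gcd > 1, so the symbol is 0.

0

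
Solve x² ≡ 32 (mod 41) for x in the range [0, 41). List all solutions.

41 ≡ 1 (mod 4), so we find a root by search.
Trying successive values, 14² = 196 ≡ 32 (mod 41). The other root is 41 − 14 = 27.

14, 27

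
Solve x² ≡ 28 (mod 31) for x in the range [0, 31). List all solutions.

11, 20

Since 31 ≡ 3 (mod 4), a square root of 28 is 28^((31+1)/4) = 28^8 mod 31.
Repeated squaring: 28^2≡9, 28^4≡19, 28^8≡20 (mod 31).
28^8 = 28^(8) ≡ 20 (mod 31).
Check: 20² = 400 ≡ 28 (mod 31). The two roots are 11 and 20.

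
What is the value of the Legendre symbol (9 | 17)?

1

Reciprocity: 9 ≡ 1 and 17 ≡ 1 (mod 4), so (9/17) = +(17/9).
Reduce top mod 9: now compute (8/9).
Pull out 2^3: since 9 ≡ 1 (mod 8), (2/9) = +1, so (2/9)^3 = +1.
Reached (1/9) = 1. Collecting the sign flips along the way, the symbol is +1.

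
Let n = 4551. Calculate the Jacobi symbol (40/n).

Pull out 2^3: since 4551 ≡ 7 (mod 8), (2/4551) = +1, so (2/4551)^3 = +1.
Reciprocity: 5 ≡ 1 and 4551 ≡ 3 (mod 4), so (5/4551) = +(4551/5).
Reduce top mod 5: now compute (1/5).
Reached (1/5) = 1. Collecting the sign flips along the way, the symbol is +1.

1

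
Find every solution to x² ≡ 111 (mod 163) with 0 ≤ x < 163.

Since 163 ≡ 3 (mod 4), a square root of 111 is 111^((163+1)/4) = 111^41 mod 163.
Repeated squaring: 111^2≡96, 111^4≡88, 111^8≡83, 111^16≡43, 111^32≡56 (mod 163).
111^41 = 111^(32+8+1) ≡ 33 (mod 163).
Check: 33² = 1089 ≡ 111 (mod 163). The two roots are 33 and 130.

33, 130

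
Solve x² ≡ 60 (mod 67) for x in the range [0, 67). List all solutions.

23, 44

Since 67 ≡ 3 (mod 4), a square root of 60 is 60^((67+1)/4) = 60^17 mod 67.
Repeated squaring: 60^2≡49, 60^4≡56, 60^8≡54, 60^16≡35 (mod 67).
60^17 = 60^(16+1) ≡ 23 (mod 67).
Check: 23² = 529 ≡ 60 (mod 67). The two roots are 23 and 44.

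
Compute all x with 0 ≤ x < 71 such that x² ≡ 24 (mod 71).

Since 71 ≡ 3 (mod 4), a square root of 24 is 24^((71+1)/4) = 24^18 mod 71.
Repeated squaring: 24^2≡8, 24^4≡64, 24^8≡49, 24^16≡58 (mod 71).
24^18 = 24^(16+2) ≡ 38 (mod 71).
Check: 38² = 1444 ≡ 24 (mod 71). The two roots are 33 and 38.

33, 38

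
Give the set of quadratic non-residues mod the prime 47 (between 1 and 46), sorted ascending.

5,10,11,13,15,19,20,22,23,26,29,30,31,33,35,38,39,40,41,43,44,45,46

Square k = 1,…,23 (k and 47−k give the same square):
1²=1, 2²=4, 3²=9, 4²=16, 5²=25, 6²=36, 7²≡2, 8²≡17, 9²≡34, 10²≡6, 11²≡27, 12²≡3, 13²≡28, 14²≡8, 15²≡37, 16²≡21, 17²≡7, 18²≡42, 19²≡32, 20²≡24, 21²≡18, 22²≡14, 23²≡12 (mod 47).
The residues are {1, 2, 3, 4, 6, 7, 8, 9, 12, 14, 16, 17, 18, 21, 24, 25, 27, 28, 32, 34, 36, 37, 42}; the non-residues are the remaining 23 nonzero classes.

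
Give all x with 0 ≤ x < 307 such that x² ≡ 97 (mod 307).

149, 158

Since 307 ≡ 3 (mod 4), a square root of 97 is 97^((307+1)/4) = 97^77 mod 307.
Repeated squaring: 97^2≡199, 97^4≡305, 97^8≡4, 97^16≡16, 97^32≡256, 97^64≡145 (mod 307).
97^77 = 97^(64+8+4+1) ≡ 149 (mod 307).
Check: 149² = 22201 ≡ 97 (mod 307). The two roots are 149 and 158.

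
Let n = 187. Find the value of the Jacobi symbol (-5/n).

First reduce: -5 ≡ 182 (mod 187).
Pull out 2: since 187 ≡ 3 (mod 8), (2/187) = -1.
Reciprocity: 91 ≡ 3 and 187 ≡ 3 (mod 4), so (91/187) = −(187/91).
Reduce top mod 91: now compute (5/91).
Reciprocity: 5 ≡ 1 and 91 ≡ 3 (mod 4), so (5/91) = +(91/5).
Reduce top mod 5: now compute (1/5).
Reached (1/5) = 1. Collecting the sign flips along the way, the symbol is +1.

1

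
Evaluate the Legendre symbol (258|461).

1

Euler's criterion: (258/461) ≡ 258^230 (mod 461).
258^2 ≡ 180 (mod 461)
258^4 ≡ 130 (mod 461)
258^8 ≡ 304 (mod 461)
258^16 ≡ 216 (mod 461)
258^32 ≡ 95 (mod 461)
258^64 ≡ 266 (mod 461)
258^128 ≡ 223 (mod 461)
258^230 = 258^(128+64+32+4+2) ≡ 1 (mod 461).
Result is 1, so (258/461) = 1.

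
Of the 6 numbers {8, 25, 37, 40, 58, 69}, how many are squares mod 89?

4

(8/89) = +1 → QR.
(25/89) = +1 → QR.
(37/89) = -1 → non-residue.
(40/89) = +1 → QR.
(58/89) = -1 → non-residue.
(69/89) = +1 → QR.
Total quadratic residues among the 6: 4.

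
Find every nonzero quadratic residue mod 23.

Square k = 1,…,11 (k and 23−k give the same square):
1²=1, 2²=4, 3²=9, 4²=16, 5²≡2, 6²≡13, 7²≡3, 8²≡18, 9²≡12, 10²≡8, 11²≡6 (mod 23).
So the quadratic residues mod 23 are {1, 2, 3, 4, 6, 8, 9, 12, 13, 16, 18}.

1, 2, 3, 4, 6, 8, 9, 12, 13, 16, 18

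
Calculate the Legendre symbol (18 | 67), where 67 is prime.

-1

Pull out 2: since 67 ≡ 3 (mod 8), (2/67) = -1.
Reciprocity: 9 ≡ 1 and 67 ≡ 3 (mod 4), so (9/67) = +(67/9).
Reduce top mod 9: now compute (4/9).
Pull out 2^2: since 9 ≡ 1 (mod 8), (2/9) = +1, so (2/9)^2 = +1.
Reached (1/9) = 1. Collecting the sign flips along the way, the symbol is -1.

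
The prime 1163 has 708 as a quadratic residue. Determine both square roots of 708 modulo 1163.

Since 1163 ≡ 3 (mod 4), a square root of 708 is 708^((1163+1)/4) = 708^291 mod 1163.
Repeated squaring: 708^2≡11, 708^4≡121, 708^8≡685, 708^16≡536, 708^32≡35, 708^64≡62, 708^128≡355, 708^256≡421 (mod 1163).
708^291 = 708^(256+32+2+1) ≡ 644 (mod 1163).
Check: 644² = 414736 ≡ 708 (mod 1163). The two roots are 519 and 644.

519, 644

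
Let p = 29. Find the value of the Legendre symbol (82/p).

Euler's criterion: (82/29) ≡ 24^14 (mod 29).
24^2 ≡ 25 (mod 29)
24^4 ≡ 16 (mod 29)
24^8 ≡ 24 (mod 29)
24^14 = 24^(8+4+2) ≡ 1 (mod 29).
Result is 1, so (82/29) = 1.

1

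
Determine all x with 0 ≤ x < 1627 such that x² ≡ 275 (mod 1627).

108, 1519

Since 1627 ≡ 3 (mod 4), a square root of 275 is 275^((1627+1)/4) = 275^407 mod 1627.
Repeated squaring: 275^2≡783, 275^4≡1337, 275^8≡1123, 275^16≡204, 275^32≡941, 275^64≡393, 275^128≡1511, 275^256≡440 (mod 1627).
275^407 = 275^(256+128+16+4+2+1) ≡ 1519 (mod 1627).
Check: 1519² = 2307361 ≡ 275 (mod 1627). The two roots are 108 and 1519.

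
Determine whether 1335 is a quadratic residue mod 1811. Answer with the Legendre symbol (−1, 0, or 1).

-1

Reciprocity: 1335 ≡ 3 and 1811 ≡ 3 (mod 4), so (1335/1811) = −(1811/1335).
Reduce top mod 1335: now compute (476/1335).
Pull out 2^2: since 1335 ≡ 7 (mod 8), (2/1335) = +1, so (2/1335)^2 = +1.
Reciprocity: 119 ≡ 3 and 1335 ≡ 3 (mod 4), so (119/1335) = −(1335/119).
Reduce top mod 119: now compute (26/119).
Pull out 2: since 119 ≡ 7 (mod 8), (2/119) = +1.
Reciprocity: 13 ≡ 1 and 119 ≡ 3 (mod 4), so (13/119) = +(119/13).
Reduce top mod 13: now compute (2/13).
Pull out 2: since 13 ≡ 5 (mod 8), (2/13) = -1.
Reached (1/13) = 1. Collecting the sign flips along the way, the symbol is -1.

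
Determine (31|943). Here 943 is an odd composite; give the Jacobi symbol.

Reciprocity: 31 ≡ 3 and 943 ≡ 3 (mod 4), so (31/943) = −(943/31).
Reduce top mod 31: now compute (13/31).
Reciprocity: 13 ≡ 1 and 31 ≡ 3 (mod 4), so (13/31) = +(31/13).
Reduce top mod 13: now compute (5/13).
Reciprocity: 5 ≡ 1 and 13 ≡ 1 (mod 4), so (5/13) = +(13/5).
Reduce top mod 5: now compute (3/5).
Reciprocity: 3 ≡ 3 and 5 ≡ 1 (mod 4), so (3/5) = +(5/3).
Reduce top mod 3: now compute (2/3).
Pull out 2: since 3 ≡ 3 (mod 8), (2/3) = -1.
Reached (1/3) = 1. Collecting the sign flips along the way, the symbol is +1.

1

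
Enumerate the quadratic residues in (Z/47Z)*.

1, 2, 3, 4, 6, 7, 8, 9, 12, 14, 16, 17, 18, 21, 24, 25, 27, 28, 32, 34, 36, 37, 42

Square k = 1,…,23 (k and 47−k give the same square):
1²=1, 2²=4, 3²=9, 4²=16, 5²=25, 6²=36, 7²≡2, 8²≡17, 9²≡34, 10²≡6, 11²≡27, 12²≡3, 13²≡28, 14²≡8, 15²≡37, 16²≡21, 17²≡7, 18²≡42, 19²≡32, 20²≡24, 21²≡18, 22²≡14, 23²≡12 (mod 47).
So the quadratic residues mod 47 are {1, 2, 3, 4, 6, 7, 8, 9, 12, 14, 16, 17, 18, 21, 24, 25, 27, 28, 32, 34, 36, 37, 42}.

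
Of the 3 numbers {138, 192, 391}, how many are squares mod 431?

(138/431) = +1 → QR.
(192/431) = +1 → QR.
(391/431) = -1 → non-residue.
Total quadratic residues among the 3: 2.

2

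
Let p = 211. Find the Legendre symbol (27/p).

-1

Reciprocity: 27 ≡ 3 and 211 ≡ 3 (mod 4), so (27/211) = −(211/27).
Reduce top mod 27: now compute (22/27).
Pull out 2: since 27 ≡ 3 (mod 8), (2/27) = -1.
Reciprocity: 11 ≡ 3 and 27 ≡ 3 (mod 4), so (11/27) = −(27/11).
Reduce top mod 11: now compute (5/11).
Reciprocity: 5 ≡ 1 and 11 ≡ 3 (mod 4), so (5/11) = +(11/5).
Reduce top mod 5: now compute (1/5).
Reached (1/5) = 1. Collecting the sign flips along the way, the symbol is -1.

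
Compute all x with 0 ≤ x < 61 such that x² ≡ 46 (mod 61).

61 ≡ 1 (mod 4), so we find a root by search.
Trying successive values, 30² = 900 ≡ 46 (mod 61). The other root is 61 − 30 = 31.

30, 31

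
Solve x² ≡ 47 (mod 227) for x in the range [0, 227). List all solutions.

71, 156

Since 227 ≡ 3 (mod 4), a square root of 47 is 47^((227+1)/4) = 47^57 mod 227.
Repeated squaring: 47^2≡166, 47^4≡89, 47^8≡203, 47^16≡122, 47^32≡129 (mod 227).
47^57 = 47^(32+16+8+1) ≡ 71 (mod 227).
Check: 71² = 5041 ≡ 47 (mod 227). The two roots are 71 and 156.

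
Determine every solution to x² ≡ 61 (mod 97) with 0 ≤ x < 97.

35, 62

97 ≡ 1 (mod 4), so we find a root by search.
Trying successive values, 35² = 1225 ≡ 61 (mod 97). The other root is 97 − 35 = 62.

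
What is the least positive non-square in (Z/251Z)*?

(2/251) = −1, so 2 is the smallest positive non-residue mod 251.

2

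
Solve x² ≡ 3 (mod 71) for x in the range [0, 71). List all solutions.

28, 43

Since 71 ≡ 3 (mod 4), a square root of 3 is 3^((71+1)/4) = 3^18 mod 71.
Repeated squaring: 3^2≡9, 3^4≡10, 3^8≡29, 3^16≡60 (mod 71).
3^18 = 3^(16+2) ≡ 43 (mod 71).
Check: 43² = 1849 ≡ 3 (mod 71). The two roots are 28 and 43.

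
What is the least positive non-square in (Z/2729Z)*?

3

(2/2729) = +1, so 2 is a residue.
(3/2729) = −1, so 3 is the smallest positive non-residue mod 2729.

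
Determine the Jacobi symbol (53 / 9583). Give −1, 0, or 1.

Reciprocity: 53 ≡ 1 and 9583 ≡ 3 (mod 4), so (53/9583) = +(9583/53).
Reduce top mod 53: now compute (43/53).
Reciprocity: 43 ≡ 3 and 53 ≡ 1 (mod 4), so (43/53) = +(53/43).
Reduce top mod 43: now compute (10/43).
Pull out 2: since 43 ≡ 3 (mod 8), (2/43) = -1.
Reciprocity: 5 ≡ 1 and 43 ≡ 3 (mod 4), so (5/43) = +(43/5).
Reduce top mod 5: now compute (3/5).
Reciprocity: 3 ≡ 3 and 5 ≡ 1 (mod 4), so (3/5) = +(5/3).
Reduce top mod 3: now compute (2/3).
Pull out 2: since 3 ≡ 3 (mod 8), (2/3) = -1.
Reached (1/3) = 1. Collecting the sign flips along the way, the symbol is +1.

1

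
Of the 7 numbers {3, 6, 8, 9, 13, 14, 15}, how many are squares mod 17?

4

(3/17) = -1 → non-residue.
(6/17) = -1 → non-residue.
(8/17) = +1 → QR.
(9/17) = +1 → QR.
(13/17) = +1 → QR.
(14/17) = -1 → non-residue.
(15/17) = +1 → QR.
Total quadratic residues among the 7: 4.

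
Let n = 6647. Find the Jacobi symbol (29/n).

Reciprocity: 29 ≡ 1 and 6647 ≡ 3 (mod 4), so (29/6647) = +(6647/29).
Reduce top mod 29: now compute (6/29).
Pull out 2: since 29 ≡ 5 (mod 8), (2/29) = -1.
Reciprocity: 3 ≡ 3 and 29 ≡ 1 (mod 4), so (3/29) = +(29/3).
Reduce top mod 3: now compute (2/3).
Pull out 2: since 3 ≡ 3 (mod 8), (2/3) = -1.
Reached (1/3) = 1. Collecting the sign flips along the way, the symbol is +1.

1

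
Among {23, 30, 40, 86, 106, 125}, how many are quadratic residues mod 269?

3

(23/269) = +1 → QR.
(30/269) = +1 → QR.
(40/269) = -1 → non-residue.
(86/269) = -1 → non-residue.
(106/269) = -1 → non-residue.
(125/269) = +1 → QR.
Total quadratic residues among the 6: 3.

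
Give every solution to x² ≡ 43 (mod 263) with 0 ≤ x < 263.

Since 263 ≡ 3 (mod 4), a square root of 43 is 43^((263+1)/4) = 43^66 mod 263.
Repeated squaring: 43^2≡8, 43^4≡64, 43^8≡151, 43^16≡183, 43^32≡88, 43^64≡117 (mod 263).
43^66 = 43^(64+2) ≡ 147 (mod 263).
Check: 147² = 21609 ≡ 43 (mod 263). The two roots are 116 and 147.

116, 147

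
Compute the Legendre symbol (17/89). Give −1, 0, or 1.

1

Reciprocity: 17 ≡ 1 and 89 ≡ 1 (mod 4), so (17/89) = +(89/17).
Reduce top mod 17: now compute (4/17).
Pull out 2^2: since 17 ≡ 1 (mod 8), (2/17) = +1, so (2/17)^2 = +1.
Reached (1/17) = 1. Collecting the sign flips along the way, the symbol is +1.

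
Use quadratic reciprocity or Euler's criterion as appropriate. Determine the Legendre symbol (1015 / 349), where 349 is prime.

Euler's criterion: (1015/349) ≡ 317^174 (mod 349).
317^2 ≡ 326 (mod 349)
317^4 ≡ 180 (mod 349)
317^8 ≡ 292 (mod 349)
317^16 ≡ 108 (mod 349)
317^32 ≡ 147 (mod 349)
317^64 ≡ 320 (mod 349)
317^128 ≡ 143 (mod 349)
317^174 = 317^(128+32+8+4+2) ≡ 348 (mod 349).
Result is 348 ≡ −1, so (1015/349) = −1.

-1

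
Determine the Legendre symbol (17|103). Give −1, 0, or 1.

1

Reciprocity: 17 ≡ 1 and 103 ≡ 3 (mod 4), so (17/103) = +(103/17).
Reduce top mod 17: now compute (1/17).
Reached (1/17) = 1. Collecting the sign flips along the way, the symbol is +1.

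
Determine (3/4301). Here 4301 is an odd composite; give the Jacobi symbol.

Reciprocity: 3 ≡ 3 and 4301 ≡ 1 (mod 4), so (3/4301) = +(4301/3).
Reduce top mod 3: now compute (2/3).
Pull out 2: since 3 ≡ 3 (mod 8), (2/3) = -1.
Reached (1/3) = 1. Collecting the sign flips along the way, the symbol is -1.

-1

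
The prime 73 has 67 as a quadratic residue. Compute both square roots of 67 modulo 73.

33, 40

73 ≡ 1 (mod 4), so we find a root by search.
Trying successive values, 33² = 1089 ≡ 67 (mod 73). The other root is 73 − 33 = 40.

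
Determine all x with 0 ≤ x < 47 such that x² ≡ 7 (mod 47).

17, 30

Since 47 ≡ 3 (mod 4), a square root of 7 is 7^((47+1)/4) = 7^12 mod 47.
Repeated squaring: 7^2≡2, 7^4≡4, 7^8≡16 (mod 47).
7^12 = 7^(8+4) ≡ 17 (mod 47).
Check: 17² = 289 ≡ 7 (mod 47). The two roots are 17 and 30.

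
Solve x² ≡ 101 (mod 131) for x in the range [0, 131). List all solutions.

25, 106

Since 131 ≡ 3 (mod 4), a square root of 101 is 101^((131+1)/4) = 101^33 mod 131.
Repeated squaring: 101^2≡114, 101^4≡27, 101^8≡74, 101^16≡105, 101^32≡21 (mod 131).
101^33 = 101^(32+1) ≡ 25 (mod 131).
Check: 25² = 625 ≡ 101 (mod 131). The two roots are 25 and 106.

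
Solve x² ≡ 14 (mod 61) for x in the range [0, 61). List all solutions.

21, 40

61 ≡ 1 (mod 4), so we find a root by search.
Trying successive values, 21² = 441 ≡ 14 (mod 61). The other root is 61 − 21 = 40.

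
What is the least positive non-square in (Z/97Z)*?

5

(2/97) = +1, so 2 is a residue.
(3/97) = +1, so 3 is a residue.
(4/97) = +1, so 4 is a residue.
(5/97) = −1, so 5 is the smallest positive non-residue mod 97.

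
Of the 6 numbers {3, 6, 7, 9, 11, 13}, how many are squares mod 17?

(3/17) = -1 → non-residue.
(6/17) = -1 → non-residue.
(7/17) = -1 → non-residue.
(9/17) = +1 → QR.
(11/17) = -1 → non-residue.
(13/17) = +1 → QR.
Total quadratic residues among the 6: 2.

2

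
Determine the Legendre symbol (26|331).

Pull out 2: since 331 ≡ 3 (mod 8), (2/331) = -1.
Reciprocity: 13 ≡ 1 and 331 ≡ 3 (mod 4), so (13/331) = +(331/13).
Reduce top mod 13: now compute (6/13).
Pull out 2: since 13 ≡ 5 (mod 8), (2/13) = -1.
Reciprocity: 3 ≡ 3 and 13 ≡ 1 (mod 4), so (3/13) = +(13/3).
Reduce top mod 3: now compute (1/3).
Reached (1/3) = 1. Collecting the sign flips along the way, the symbol is +1.

1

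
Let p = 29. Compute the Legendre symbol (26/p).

-1

Pull out 2: since 29 ≡ 5 (mod 8), (2/29) = -1.
Reciprocity: 13 ≡ 1 and 29 ≡ 1 (mod 4), so (13/29) = +(29/13).
Reduce top mod 13: now compute (3/13).
Reciprocity: 3 ≡ 3 and 13 ≡ 1 (mod 4), so (3/13) = +(13/3).
Reduce top mod 3: now compute (1/3).
Reached (1/3) = 1. Collecting the sign flips along the way, the symbol is -1.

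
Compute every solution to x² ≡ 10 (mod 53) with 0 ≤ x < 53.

53 ≡ 1 (mod 4), so we find a root by search.
Trying successive values, 13² = 169 ≡ 10 (mod 53). The other root is 53 − 13 = 40.

13, 40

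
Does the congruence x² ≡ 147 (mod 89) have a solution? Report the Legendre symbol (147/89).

-1

Euler's criterion: (147/89) ≡ 58^44 (mod 89).
58^2 ≡ 71 (mod 89)
58^4 ≡ 57 (mod 89)
58^8 ≡ 45 (mod 89)
58^16 ≡ 67 (mod 89)
58^32 ≡ 39 (mod 89)
58^44 = 58^(32+8+4) ≡ 88 (mod 89).
Result is 88 ≡ −1, so (147/89) = −1.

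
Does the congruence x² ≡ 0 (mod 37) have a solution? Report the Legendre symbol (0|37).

0

Top reduces to 0: gcd > 1, so the symbol is 0.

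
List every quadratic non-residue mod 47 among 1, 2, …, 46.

5, 10, 11, 13, 15, 19, 20, 22, 23, 26, 29, 30, 31, 33, 35, 38, 39, 40, 41, 43, 44, 45, 46

Square k = 1,…,23 (k and 47−k give the same square):
1²=1, 2²=4, 3²=9, 4²=16, 5²=25, 6²=36, 7²≡2, 8²≡17, 9²≡34, 10²≡6, 11²≡27, 12²≡3, 13²≡28, 14²≡8, 15²≡37, 16²≡21, 17²≡7, 18²≡42, 19²≡32, 20²≡24, 21²≡18, 22²≡14, 23²≡12 (mod 47).
The residues are {1, 2, 3, 4, 6, 7, 8, 9, 12, 14, 16, 17, 18, 21, 24, 25, 27, 28, 32, 34, 36, 37, 42}; the non-residues are the remaining 23 nonzero classes.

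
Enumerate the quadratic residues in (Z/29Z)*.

Square k = 1,…,14 (k and 29−k give the same square):
1²=1, 2²=4, 3²=9, 4²=16, 5²=25, 6²≡7, 7²≡20, 8²≡6, 9²≡23, 10²≡13, 11²≡5, 12²≡28, 13²≡24, 14²≡22 (mod 29).
So the quadratic residues mod 29 are {1, 4, 5, 6, 7, 9, 13, 16, 20, 22, 23, 24, 25, 28}.

1, 4, 5, 6, 7, 9, 13, 16, 20, 22, 23, 24, 25, 28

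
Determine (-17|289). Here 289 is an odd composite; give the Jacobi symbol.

First reduce: -17 ≡ 272 (mod 289).
Pull out 2^4: since 289 ≡ 1 (mod 8), (2/289) = +1, so (2/289)^4 = +1.
Reciprocity: 17 ≡ 1 and 289 ≡ 1 (mod 4), so (17/289) = +(289/17).
Reduce top mod 17: now compute (0/17).
Top reduces to 0: gcd > 1, so the symbol is 0.

0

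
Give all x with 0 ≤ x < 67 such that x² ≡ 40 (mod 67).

Since 67 ≡ 3 (mod 4), a square root of 40 is 40^((67+1)/4) = 40^17 mod 67.
Repeated squaring: 40^2≡59, 40^4≡64, 40^8≡9, 40^16≡14 (mod 67).
40^17 = 40^(16+1) ≡ 24 (mod 67).
Check: 24² = 576 ≡ 40 (mod 67). The two roots are 24 and 43.

24, 43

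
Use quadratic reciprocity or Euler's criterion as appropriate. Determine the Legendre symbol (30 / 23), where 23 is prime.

First reduce: 30 ≡ 7 (mod 23).
Reciprocity: 7 ≡ 3 and 23 ≡ 3 (mod 4), so (7/23) = −(23/7).
Reduce top mod 7: now compute (2/7).
Pull out 2: since 7 ≡ 7 (mod 8), (2/7) = +1.
Reached (1/7) = 1. Collecting the sign flips along the way, the symbol is -1.

-1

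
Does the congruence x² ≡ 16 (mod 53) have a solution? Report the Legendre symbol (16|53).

1

Euler's criterion: (16/53) ≡ 16^26 (mod 53).
16^2 ≡ 44 (mod 53)
16^4 ≡ 28 (mod 53)
16^8 ≡ 42 (mod 53)
16^16 ≡ 15 (mod 53)
16^26 = 16^(16+8+2) ≡ 1 (mod 53).
Result is 1, so (16/53) = 1.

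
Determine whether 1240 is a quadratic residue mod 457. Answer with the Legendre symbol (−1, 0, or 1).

1

First reduce: 1240 ≡ 326 (mod 457).
Pull out 2: since 457 ≡ 1 (mod 8), (2/457) = +1.
Reciprocity: 163 ≡ 3 and 457 ≡ 1 (mod 4), so (163/457) = +(457/163).
Reduce top mod 163: now compute (131/163).
Reciprocity: 131 ≡ 3 and 163 ≡ 3 (mod 4), so (131/163) = −(163/131).
Reduce top mod 131: now compute (32/131).
Pull out 2^5: since 131 ≡ 3 (mod 8), (2/131) = -1, so (2/131)^5 = -1.
Reached (1/131) = 1. Collecting the sign flips along the way, the symbol is +1.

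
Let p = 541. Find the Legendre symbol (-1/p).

Euler's criterion: (-1/541) ≡ 540^270 (mod 541).
540^2 ≡ 1 (mod 541)
540^4 ≡ 1 (mod 541)
540^8 ≡ 1 (mod 541)
540^16 ≡ 1 (mod 541)
540^32 ≡ 1 (mod 541)
540^64 ≡ 1 (mod 541)
540^128 ≡ 1 (mod 541)
540^256 ≡ 1 (mod 541)
540^270 = 540^(256+8+4+2) ≡ 1 (mod 541).
Result is 1, so (-1/541) = 1.

1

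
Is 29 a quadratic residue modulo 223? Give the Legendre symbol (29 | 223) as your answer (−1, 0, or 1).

Reciprocity: 29 ≡ 1 and 223 ≡ 3 (mod 4), so (29/223) = +(223/29).
Reduce top mod 29: now compute (20/29).
Pull out 2^2: since 29 ≡ 5 (mod 8), (2/29) = -1, so (2/29)^2 = +1.
Reciprocity: 5 ≡ 1 and 29 ≡ 1 (mod 4), so (5/29) = +(29/5).
Reduce top mod 5: now compute (4/5).
Pull out 2^2: since 5 ≡ 5 (mod 8), (2/5) = -1, so (2/5)^2 = +1.
Reached (1/5) = 1. Collecting the sign flips along the way, the symbol is +1.

1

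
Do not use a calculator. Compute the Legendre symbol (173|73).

1

Euler's criterion: (173/73) ≡ 27^36 (mod 73).
27^2 ≡ 72 (mod 73)
27^4 ≡ 1 (mod 73)
27^8 ≡ 1 (mod 73)
27^16 ≡ 1 (mod 73)
27^32 ≡ 1 (mod 73)
27^36 = 27^(32+4) ≡ 1 (mod 73).
Result is 1, so (173/73) = 1.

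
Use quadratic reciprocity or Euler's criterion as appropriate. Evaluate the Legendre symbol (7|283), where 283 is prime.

1

Reciprocity: 7 ≡ 3 and 283 ≡ 3 (mod 4), so (7/283) = −(283/7).
Reduce top mod 7: now compute (3/7).
Reciprocity: 3 ≡ 3 and 7 ≡ 3 (mod 4), so (3/7) = −(7/3).
Reduce top mod 3: now compute (1/3).
Reached (1/3) = 1. Collecting the sign flips along the way, the symbol is +1.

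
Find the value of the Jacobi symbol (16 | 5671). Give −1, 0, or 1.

1

Pull out 2^4: since 5671 ≡ 7 (mod 8), (2/5671) = +1, so (2/5671)^4 = +1.
Reached (1/5671) = 1. Collecting the sign flips along the way, the symbol is +1.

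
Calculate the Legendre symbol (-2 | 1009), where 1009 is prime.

Euler's criterion: (-2/1009) ≡ 1007^504 (mod 1009).
1007^2 ≡ 4 (mod 1009)
1007^4 ≡ 16 (mod 1009)
1007^8 ≡ 256 (mod 1009)
1007^16 ≡ 960 (mod 1009)
1007^32 ≡ 383 (mod 1009)
1007^64 ≡ 384 (mod 1009)
1007^128 ≡ 142 (mod 1009)
1007^256 ≡ 993 (mod 1009)
1007^504 = 1007^(256+128+64+32+16+8) ≡ 1 (mod 1009).
Result is 1, so (-2/1009) = 1.

1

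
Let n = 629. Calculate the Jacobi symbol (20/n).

Pull out 2^2: since 629 ≡ 5 (mod 8), (2/629) = -1, so (2/629)^2 = +1.
Reciprocity: 5 ≡ 1 and 629 ≡ 1 (mod 4), so (5/629) = +(629/5).
Reduce top mod 5: now compute (4/5).
Pull out 2^2: since 5 ≡ 5 (mod 8), (2/5) = -1, so (2/5)^2 = +1.
Reached (1/5) = 1. Collecting the sign flips along the way, the symbol is +1.

1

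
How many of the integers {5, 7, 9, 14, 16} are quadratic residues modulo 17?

(5/17) = -1 → non-residue.
(7/17) = -1 → non-residue.
(9/17) = +1 → QR.
(14/17) = -1 → non-residue.
(16/17) = +1 → QR.
Total quadratic residues among the 5: 2.

2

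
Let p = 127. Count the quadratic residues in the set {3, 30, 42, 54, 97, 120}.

(3/127) = -1 → non-residue.
(30/127) = +1 → QR.
(42/127) = +1 → QR.
(54/127) = -1 → non-residue.
(97/127) = -1 → non-residue.
(120/127) = +1 → QR.
Total quadratic residues among the 6: 3.

3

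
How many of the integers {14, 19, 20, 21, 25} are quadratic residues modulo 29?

(14/29) = -1 → non-residue.
(19/29) = -1 → non-residue.
(20/29) = +1 → QR.
(21/29) = -1 → non-residue.
(25/29) = +1 → QR.
Total quadratic residues among the 5: 2.

2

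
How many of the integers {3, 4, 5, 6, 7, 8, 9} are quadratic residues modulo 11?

4

(3/11) = +1 → QR.
(4/11) = +1 → QR.
(5/11) = +1 → QR.
(6/11) = -1 → non-residue.
(7/11) = -1 → non-residue.
(8/11) = -1 → non-residue.
(9/11) = +1 → QR.
Total quadratic residues among the 7: 4.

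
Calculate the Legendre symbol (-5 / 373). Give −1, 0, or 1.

-1

Euler's criterion: (-5/373) ≡ 368^186 (mod 373).
368^2 ≡ 25 (mod 373)
368^4 ≡ 252 (mod 373)
368^8 ≡ 94 (mod 373)
368^16 ≡ 257 (mod 373)
368^32 ≡ 28 (mod 373)
368^64 ≡ 38 (mod 373)
368^128 ≡ 325 (mod 373)
368^186 = 368^(128+32+16+8+2) ≡ 372 (mod 373).
Result is 372 ≡ −1, so (-5/373) = −1.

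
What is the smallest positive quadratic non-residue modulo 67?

2

(2/67) = −1, so 2 is the smallest positive non-residue mod 67.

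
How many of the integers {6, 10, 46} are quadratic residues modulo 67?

(6/67) = +1 → QR.
(10/67) = +1 → QR.
(46/67) = -1 → non-residue.
Total quadratic residues among the 3: 2.

2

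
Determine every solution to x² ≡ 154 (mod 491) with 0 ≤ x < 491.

122, 369

Since 491 ≡ 3 (mod 4), a square root of 154 is 154^((491+1)/4) = 154^123 mod 491.
Repeated squaring: 154^2≡148, 154^4≡300, 154^8≡147, 154^16≡5, 154^32≡25, 154^64≡134 (mod 491).
154^123 = 154^(64+32+16+8+2+1) ≡ 369 (mod 491).
Check: 369² = 136161 ≡ 154 (mod 491). The two roots are 122 and 369.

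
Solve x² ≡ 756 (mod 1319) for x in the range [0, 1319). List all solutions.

326, 993

Since 1319 ≡ 3 (mod 4), a square root of 756 is 756^((1319+1)/4) = 756^330 mod 1319.
Repeated squaring: 756^2≡409, 756^4≡1087, 756^8≡1064, 756^16≡394, 756^32≡913, 756^64≡1280, 756^128≡202, 756^256≡1234 (mod 1319).
756^330 = 756^(256+64+8+2) ≡ 993 (mod 1319).
Check: 993² = 986049 ≡ 756 (mod 1319). The two roots are 326 and 993.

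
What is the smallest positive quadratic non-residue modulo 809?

(2/809) = +1, so 2 is a residue.
(3/809) = −1, so 3 is the smallest positive non-residue mod 809.

3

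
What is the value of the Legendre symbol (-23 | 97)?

Euler's criterion: (-23/97) ≡ 74^48 (mod 97).
74^2 ≡ 44 (mod 97)
74^4 ≡ 93 (mod 97)
74^8 ≡ 16 (mod 97)
74^16 ≡ 62 (mod 97)
74^32 ≡ 61 (mod 97)
74^48 = 74^(32+16) ≡ 96 (mod 97).
Result is 96 ≡ −1, so (-23/97) = −1.

-1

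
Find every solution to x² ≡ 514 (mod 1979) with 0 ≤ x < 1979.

465, 1514

Since 1979 ≡ 3 (mod 4), a square root of 514 is 514^((1979+1)/4) = 514^495 mod 1979.
Repeated squaring: 514^2≡989, 514^4≡495, 514^8≡1608, 514^16≡1090, 514^32≡700, 514^64≡1187, 514^128≡1900, 514^256≡304 (mod 1979).
514^495 = 514^(256+128+64+32+8+4+2+1) ≡ 465 (mod 1979).
Check: 465² = 216225 ≡ 514 (mod 1979). The two roots are 465 and 1514.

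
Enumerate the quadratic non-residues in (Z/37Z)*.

Square k = 1,…,18 (k and 37−k give the same square):
1²=1, 2²=4, 3²=9, 4²=16, 5²=25, 6²=36, 7²≡12, 8²≡27, 9²≡7, 10²≡26, 11²≡10, 12²≡33, 13²≡21, 14²≡11, 15²≡3, 16²≡34, 17²≡30, 18²≡28 (mod 37).
The residues are {1, 3, 4, 7, 9, 10, 11, 12, 16, 21, 25, 26, 27, 28, 30, 33, 34, 36}; the non-residues are the remaining 18 nonzero classes.

2,5,6,8,13,14,15,17,18,19,20,22,23,24,29,31,32,35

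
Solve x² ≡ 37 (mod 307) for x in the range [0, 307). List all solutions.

61, 246

Since 307 ≡ 3 (mod 4), a square root of 37 is 37^((307+1)/4) = 37^77 mod 307.
Repeated squaring: 37^2≡141, 37^4≡233, 37^8≡257, 37^16≡44, 37^32≡94, 37^64≡240 (mod 307).
37^77 = 37^(64+8+4+1) ≡ 246 (mod 307).
Check: 246² = 60516 ≡ 37 (mod 307). The two roots are 61 and 246.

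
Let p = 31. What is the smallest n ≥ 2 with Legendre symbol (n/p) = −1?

(2/31) = +1, so 2 is a residue.
(3/31) = −1, so 3 is the smallest positive non-residue mod 31.

3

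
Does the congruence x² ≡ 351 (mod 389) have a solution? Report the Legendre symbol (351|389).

-1

Euler's criterion: (351/389) ≡ 351^194 (mod 389).
351^2 ≡ 277 (mod 389)
351^4 ≡ 96 (mod 389)
351^8 ≡ 269 (mod 389)
351^16 ≡ 7 (mod 389)
351^32 ≡ 49 (mod 389)
351^64 ≡ 67 (mod 389)
351^128 ≡ 210 (mod 389)
351^194 = 351^(128+64+2) ≡ 388 (mod 389).
Result is 388 ≡ −1, so (351/389) = −1.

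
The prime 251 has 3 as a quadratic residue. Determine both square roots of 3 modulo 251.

76, 175

Since 251 ≡ 3 (mod 4), a square root of 3 is 3^((251+1)/4) = 3^63 mod 251.
Repeated squaring: 3^2≡9, 3^4≡81, 3^8≡35, 3^16≡221, 3^32≡147 (mod 251).
3^63 = 3^(32+16+8+4+2+1) ≡ 175 (mod 251).
Check: 175² = 30625 ≡ 3 (mod 251). The two roots are 76 and 175.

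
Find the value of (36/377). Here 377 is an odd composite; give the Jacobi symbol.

1

Pull out 2^2: since 377 ≡ 1 (mod 8), (2/377) = +1, so (2/377)^2 = +1.
Reciprocity: 9 ≡ 1 and 377 ≡ 1 (mod 4), so (9/377) = +(377/9).
Reduce top mod 9: now compute (8/9).
Pull out 2^3: since 9 ≡ 1 (mod 8), (2/9) = +1, so (2/9)^3 = +1.
Reached (1/9) = 1. Collecting the sign flips along the way, the symbol is +1.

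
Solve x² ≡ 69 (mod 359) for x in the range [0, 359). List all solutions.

Since 359 ≡ 3 (mod 4), a square root of 69 is 69^((359+1)/4) = 69^90 mod 359.
Repeated squaring: 69^2≡94, 69^4≡220, 69^8≡294, 69^16≡276, 69^32≡68, 69^64≡316 (mod 359).
69^90 = 69^(64+16+8+2) ≡ 147 (mod 359).
Check: 147² = 21609 ≡ 69 (mod 359). The two roots are 147 and 212.

147, 212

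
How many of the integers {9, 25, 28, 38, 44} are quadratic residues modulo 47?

(9/47) = +1 → QR.
(25/47) = +1 → QR.
(28/47) = +1 → QR.
(38/47) = -1 → non-residue.
(44/47) = -1 → non-residue.
Total quadratic residues among the 5: 3.

3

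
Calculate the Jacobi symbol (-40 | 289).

1

First reduce: -40 ≡ 249 (mod 289).
Reciprocity: 249 ≡ 1 and 289 ≡ 1 (mod 4), so (249/289) = +(289/249).
Reduce top mod 249: now compute (40/249).
Pull out 2^3: since 249 ≡ 1 (mod 8), (2/249) = +1, so (2/249)^3 = +1.
Reciprocity: 5 ≡ 1 and 249 ≡ 1 (mod 4), so (5/249) = +(249/5).
Reduce top mod 5: now compute (4/5).
Pull out 2^2: since 5 ≡ 5 (mod 8), (2/5) = -1, so (2/5)^2 = +1.
Reached (1/5) = 1. Collecting the sign flips along the way, the symbol is +1.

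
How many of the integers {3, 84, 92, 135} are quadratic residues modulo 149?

0

(3/149) = -1 → non-residue.
(84/149) = -1 → non-residue.
(92/149) = -1 → non-residue.
(135/149) = -1 → non-residue.
Total quadratic residues among the 4: 0.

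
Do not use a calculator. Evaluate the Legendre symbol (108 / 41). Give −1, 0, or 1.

First reduce: 108 ≡ 26 (mod 41).
Pull out 2: since 41 ≡ 1 (mod 8), (2/41) = +1.
Reciprocity: 13 ≡ 1 and 41 ≡ 1 (mod 4), so (13/41) = +(41/13).
Reduce top mod 13: now compute (2/13).
Pull out 2: since 13 ≡ 5 (mod 8), (2/13) = -1.
Reached (1/13) = 1. Collecting the sign flips along the way, the symbol is -1.

-1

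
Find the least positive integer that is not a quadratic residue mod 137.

3

(2/137) = +1, so 2 is a residue.
(3/137) = −1, so 3 is the smallest positive non-residue mod 137.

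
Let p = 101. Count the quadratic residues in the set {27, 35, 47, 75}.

1

(27/101) = -1 → non-residue.
(35/101) = -1 → non-residue.
(47/101) = +1 → QR.
(75/101) = -1 → non-residue.
Total quadratic residues among the 4: 1.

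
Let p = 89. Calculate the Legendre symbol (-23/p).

-1

Euler's criterion: (-23/89) ≡ 66^44 (mod 89).
66^2 ≡ 84 (mod 89)
66^4 ≡ 25 (mod 89)
66^8 ≡ 2 (mod 89)
66^16 ≡ 4 (mod 89)
66^32 ≡ 16 (mod 89)
66^44 = 66^(32+8+4) ≡ 88 (mod 89).
Result is 88 ≡ −1, so (-23/89) = −1.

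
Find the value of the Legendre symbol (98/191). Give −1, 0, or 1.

Pull out 2: since 191 ≡ 7 (mod 8), (2/191) = +1.
Reciprocity: 49 ≡ 1 and 191 ≡ 3 (mod 4), so (49/191) = +(191/49).
Reduce top mod 49: now compute (44/49).
Pull out 2^2: since 49 ≡ 1 (mod 8), (2/49) = +1, so (2/49)^2 = +1.
Reciprocity: 11 ≡ 3 and 49 ≡ 1 (mod 4), so (11/49) = +(49/11).
Reduce top mod 11: now compute (5/11).
Reciprocity: 5 ≡ 1 and 11 ≡ 3 (mod 4), so (5/11) = +(11/5).
Reduce top mod 5: now compute (1/5).
Reached (1/5) = 1. Collecting the sign flips along the way, the symbol is +1.

1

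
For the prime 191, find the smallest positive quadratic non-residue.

7

(2/191) = +1, so 2 is a residue.
(3/191) = +1, so 3 is a residue.
(4/191) = +1, so 4 is a residue.
(5/191) = +1, so 5 is a residue.
(6/191) = +1, so 6 is a residue.
(7/191) = −1, so 7 is the smallest positive non-residue mod 191.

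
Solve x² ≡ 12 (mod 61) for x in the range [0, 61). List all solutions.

16, 45

61 ≡ 1 (mod 4), so we find a root by search.
Trying successive values, 16² = 256 ≡ 12 (mod 61). The other root is 61 − 16 = 45.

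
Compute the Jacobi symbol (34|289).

0

Pull out 2: since 289 ≡ 1 (mod 8), (2/289) = +1.
Reciprocity: 17 ≡ 1 and 289 ≡ 1 (mod 4), so (17/289) = +(289/17).
Reduce top mod 17: now compute (0/17).
Top reduces to 0: gcd > 1, so the symbol is 0.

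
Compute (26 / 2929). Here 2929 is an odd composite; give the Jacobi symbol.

Pull out 2: since 2929 ≡ 1 (mod 8), (2/2929) = +1.
Reciprocity: 13 ≡ 1 and 2929 ≡ 1 (mod 4), so (13/2929) = +(2929/13).
Reduce top mod 13: now compute (4/13).
Pull out 2^2: since 13 ≡ 5 (mod 8), (2/13) = -1, so (2/13)^2 = +1.
Reached (1/13) = 1. Collecting the sign flips along the way, the symbol is +1.

1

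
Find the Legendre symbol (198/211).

-1

Pull out 2: since 211 ≡ 3 (mod 8), (2/211) = -1.
Reciprocity: 99 ≡ 3 and 211 ≡ 3 (mod 4), so (99/211) = −(211/99).
Reduce top mod 99: now compute (13/99).
Reciprocity: 13 ≡ 1 and 99 ≡ 3 (mod 4), so (13/99) = +(99/13).
Reduce top mod 13: now compute (8/13).
Pull out 2^3: since 13 ≡ 5 (mod 8), (2/13) = -1, so (2/13)^3 = -1.
Reached (1/13) = 1. Collecting the sign flips along the way, the symbol is -1.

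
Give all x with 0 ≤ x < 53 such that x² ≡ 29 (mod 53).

20, 33

53 ≡ 1 (mod 4), so we find a root by search.
Trying successive values, 20² = 400 ≡ 29 (mod 53). The other root is 53 − 20 = 33.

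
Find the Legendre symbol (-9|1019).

-1

Euler's criterion: (-9/1019) ≡ 1010^509 (mod 1019).
1010^2 ≡ 81 (mod 1019)
1010^4 ≡ 447 (mod 1019)
1010^8 ≡ 85 (mod 1019)
1010^16 ≡ 92 (mod 1019)
1010^32 ≡ 312 (mod 1019)
1010^64 ≡ 539 (mod 1019)
1010^128 ≡ 106 (mod 1019)
1010^256 ≡ 27 (mod 1019)
1010^509 = 1010^(256+128+64+32+16+8+4+1) ≡ 1018 (mod 1019).
Result is 1018 ≡ −1, so (-9/1019) = −1.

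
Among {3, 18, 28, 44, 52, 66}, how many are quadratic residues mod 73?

(3/73) = +1 → QR.
(18/73) = +1 → QR.
(28/73) = -1 → non-residue.
(44/73) = -1 → non-residue.
(52/73) = -1 → non-residue.
(66/73) = -1 → non-residue.
Total quadratic residues among the 6: 2.

2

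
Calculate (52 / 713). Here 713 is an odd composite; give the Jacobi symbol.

-1

Pull out 2^2: since 713 ≡ 1 (mod 8), (2/713) = +1, so (2/713)^2 = +1.
Reciprocity: 13 ≡ 1 and 713 ≡ 1 (mod 4), so (13/713) = +(713/13).
Reduce top mod 13: now compute (11/13).
Reciprocity: 11 ≡ 3 and 13 ≡ 1 (mod 4), so (11/13) = +(13/11).
Reduce top mod 11: now compute (2/11).
Pull out 2: since 11 ≡ 3 (mod 8), (2/11) = -1.
Reached (1/11) = 1. Collecting the sign flips along the way, the symbol is -1.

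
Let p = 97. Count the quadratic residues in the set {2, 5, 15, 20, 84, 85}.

2

(2/97) = +1 → QR.
(5/97) = -1 → non-residue.
(15/97) = -1 → non-residue.
(20/97) = -1 → non-residue.
(84/97) = -1 → non-residue.
(85/97) = +1 → QR.
Total quadratic residues among the 6: 2.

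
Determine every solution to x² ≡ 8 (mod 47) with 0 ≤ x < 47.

Since 47 ≡ 3 (mod 4), a square root of 8 is 8^((47+1)/4) = 8^12 mod 47.
Repeated squaring: 8^2≡17, 8^4≡7, 8^8≡2 (mod 47).
8^12 = 8^(8+4) ≡ 14 (mod 47).
Check: 14² = 196 ≡ 8 (mod 47). The two roots are 14 and 33.

14, 33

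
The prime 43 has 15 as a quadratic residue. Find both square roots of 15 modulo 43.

12, 31

Since 43 ≡ 3 (mod 4), a square root of 15 is 15^((43+1)/4) = 15^11 mod 43.
Repeated squaring: 15^2≡10, 15^4≡14, 15^8≡24 (mod 43).
15^11 = 15^(8+2+1) ≡ 31 (mod 43).
Check: 31² = 961 ≡ 15 (mod 43). The two roots are 12 and 31.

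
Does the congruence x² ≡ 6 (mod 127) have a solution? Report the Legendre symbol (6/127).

-1

Euler's criterion: (6/127) ≡ 6^63 (mod 127).
6^2 ≡ 36 (mod 127)
6^4 ≡ 26 (mod 127)
6^8 ≡ 41 (mod 127)
6^16 ≡ 30 (mod 127)
6^32 ≡ 11 (mod 127)
6^63 = 6^(32+16+8+4+2+1) ≡ 126 (mod 127).
Result is 126 ≡ −1, so (6/127) = −1.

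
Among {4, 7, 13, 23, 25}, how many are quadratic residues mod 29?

5

(4/29) = +1 → QR.
(7/29) = +1 → QR.
(13/29) = +1 → QR.
(23/29) = +1 → QR.
(25/29) = +1 → QR.
Total quadratic residues among the 5: 5.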